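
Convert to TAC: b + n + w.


Break into single-operator statements:
t1 = b + n
t2 = t1 + w


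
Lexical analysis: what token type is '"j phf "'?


Pattern: double-quoted sequence
Type: STRING_LITERAL


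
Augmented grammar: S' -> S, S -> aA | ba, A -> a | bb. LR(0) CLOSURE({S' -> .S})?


Start: S' -> .S
For each item with dot before a nonterminal B, add B -> .γ for every B-production
Closure: [S' -> .S, S -> .aA, S -> .ba]


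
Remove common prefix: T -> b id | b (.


Common prefix: 'b'
Factored: T -> b T', T' -> id | (


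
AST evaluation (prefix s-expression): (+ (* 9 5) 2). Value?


Evaluate inner: (* 9 5) = 45
Evaluate root: (+ 45 2) = 47
Result: 47


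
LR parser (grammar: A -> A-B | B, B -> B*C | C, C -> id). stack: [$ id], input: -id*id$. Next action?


'id' on top is the handle for C -> id
Action: reduce (C -> id)


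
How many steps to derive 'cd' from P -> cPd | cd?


Derivation: P => cd
Steps: 1


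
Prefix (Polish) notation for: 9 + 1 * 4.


'*' binds tighter: tree is (+ 9 (* 1 4))
Prefix: + 9 * 1 4


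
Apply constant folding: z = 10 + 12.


10 + 12 = 22 at compile time
Optimized: z = 22


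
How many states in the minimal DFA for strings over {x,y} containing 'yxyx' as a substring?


KMP-style automaton: 4 progress states + 1 absorbing accept = 5
Minimal DFA: 5 states


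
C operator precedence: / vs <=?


'/' is multiplicative (level 10); '<=' is relational (level 7)
Higher level binds tighter
'/' has higher precedence than '<='


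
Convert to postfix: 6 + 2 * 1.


* has higher precedence, evaluate 2*1 first
Postfix: 6 2 1 * +


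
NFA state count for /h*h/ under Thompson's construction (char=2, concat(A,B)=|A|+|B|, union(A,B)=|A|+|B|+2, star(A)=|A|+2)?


Syntax tree has 2 char leaf(s), 0 union(s), 1 star(s)
chars contribute 2×2 = 4; each union adds +2; each star adds +2
Total: 4 + 0 + 2 = 6 states


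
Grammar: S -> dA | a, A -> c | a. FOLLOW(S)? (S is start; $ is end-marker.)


$ ∈ FOLLOW(S). For each A -> αBβ: add FIRST(β)\{ε} to FOLLOW(B); if β nullable, add FOLLOW(A).
FOLLOW(S) = {$}


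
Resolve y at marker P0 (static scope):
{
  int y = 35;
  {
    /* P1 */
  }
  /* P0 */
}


y declared in the same block as P0
y = 35


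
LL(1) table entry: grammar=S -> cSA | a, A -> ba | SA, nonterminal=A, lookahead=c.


For [A, c]: 'c' ∈ FIRST(SA)
Entry: A -> SA


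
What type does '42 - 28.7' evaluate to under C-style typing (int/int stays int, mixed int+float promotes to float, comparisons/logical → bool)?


Operand types: int - float
Rule: mixed int/float promotes to float; int/int stays int
Result type: float


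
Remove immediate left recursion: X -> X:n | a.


Left-recursive alternatives: X:n; non-recursive: a
Introduce X': X -> aX', X' -> :nX' | ε


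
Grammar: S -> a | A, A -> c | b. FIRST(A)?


Per alternative of A: FIRST(c) = {c}; FIRST(b) = {b}
FIRST(A) = {b, c}


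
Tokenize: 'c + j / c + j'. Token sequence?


Scan left to right, longest-match per lexeme
Tokens: ID(c), OP(+), ID(j), OP(/), ID(c), OP(+), ID(j)


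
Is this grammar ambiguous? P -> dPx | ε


balanced d^n…x^n: each string has a unique parse
Unambiguous


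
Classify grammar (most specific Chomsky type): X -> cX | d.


Right-linear: every RHS is a terminal or a terminal followed by one nonterminal
Classification: Type 3 (Regular)


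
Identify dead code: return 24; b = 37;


statement follows a return and is unreachable
Dead: 'b = 37'


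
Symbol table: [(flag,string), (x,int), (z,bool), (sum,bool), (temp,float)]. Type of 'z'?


Lookup 'z' → type bool


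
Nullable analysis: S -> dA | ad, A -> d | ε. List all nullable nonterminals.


A nonterminal is nullable iff some alternative derives ε (directly, or every symbol in it is nullable)
Nullable: {A}


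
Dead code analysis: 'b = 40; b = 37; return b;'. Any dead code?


first assignment to b is overwritten before any read
Dead: 'b = 40'


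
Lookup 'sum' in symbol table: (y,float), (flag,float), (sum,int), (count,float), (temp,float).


Lookup 'sum' → type int


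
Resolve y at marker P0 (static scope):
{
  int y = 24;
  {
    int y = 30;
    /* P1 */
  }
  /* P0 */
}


y declared in the same block as P0
y = 24


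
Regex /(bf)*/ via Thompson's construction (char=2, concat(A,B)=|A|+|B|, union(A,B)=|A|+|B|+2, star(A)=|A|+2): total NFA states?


Syntax tree has 2 char leaf(s), 0 union(s), 1 star(s)
chars contribute 2×2 = 4; each union adds +2; each star adds +2
Total: 4 + 0 + 2 = 6 states


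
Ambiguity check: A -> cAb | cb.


balanced c^n…b^n: each string has a unique parse
Unambiguous


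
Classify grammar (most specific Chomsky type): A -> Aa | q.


Left-linear: every RHS is a terminal or one nonterminal followed by a terminal
Classification: Type 3 (Regular)


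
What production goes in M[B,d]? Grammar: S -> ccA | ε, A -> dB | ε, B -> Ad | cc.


For [B, d]: 'd' ∈ FIRST(Ad)
Entry: B -> Ad


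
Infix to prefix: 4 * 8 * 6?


left-to-right (same/higher precedence on left): tree is (* (* 4 8) 6)
Prefix: * * 4 8 6


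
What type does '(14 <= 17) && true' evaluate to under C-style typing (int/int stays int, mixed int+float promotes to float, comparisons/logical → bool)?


Operand types: bool && bool
Rule: logical operators take bool operands and yield bool
Result type: bool


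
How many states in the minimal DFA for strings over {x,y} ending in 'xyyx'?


Track the longest suffix of input matching a prefix of 'xyyx': 5 classes (prefixes of length 0..4)
Minimal DFA: 5 states


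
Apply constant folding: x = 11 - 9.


11 - 9 = 2 at compile time
Optimized: x = 2


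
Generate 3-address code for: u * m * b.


Break into single-operator statements:
t1 = u * m
t2 = t1 * b


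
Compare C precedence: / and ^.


'/' is multiplicative (level 10); '^' is bitwise XOR (level 4)
Higher level binds tighter
'/' has higher precedence than '^'


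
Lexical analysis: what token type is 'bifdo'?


Pattern: letter/underscore followed by alphanumerics, not a keyword
Type: IDENTIFIER


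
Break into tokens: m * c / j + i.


Scan left to right, longest-match per lexeme
Tokens: ID(m), OP(*), ID(c), OP(/), ID(j), OP(+), ID(i)


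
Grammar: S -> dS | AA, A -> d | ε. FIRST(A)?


Per alternative of A: FIRST(d) = {d}; FIRST(ε) = {ε}
FIRST(A) = {d, ε}


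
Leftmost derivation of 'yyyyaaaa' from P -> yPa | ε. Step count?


Derivation: P => yPa => yyPaa => yyyPaaa => yyyyPaaaa => yyyyaaaa
Steps: 5


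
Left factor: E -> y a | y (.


Common prefix: 'y'
Factored: E -> y E', E' -> a | (


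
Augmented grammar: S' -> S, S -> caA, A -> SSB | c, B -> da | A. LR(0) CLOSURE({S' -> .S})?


Start: S' -> .S
For each item with dot before a nonterminal B, add B -> .γ for every B-production
Closure: [S' -> .S, S -> .caA]


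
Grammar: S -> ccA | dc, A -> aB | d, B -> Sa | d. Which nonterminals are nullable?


A nonterminal is nullable iff some alternative derives ε (directly, or every symbol in it is nullable)
Nullable: {}


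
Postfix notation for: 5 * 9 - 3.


Left to right (same or higher precedence on left)
Postfix: 5 9 * 3 -


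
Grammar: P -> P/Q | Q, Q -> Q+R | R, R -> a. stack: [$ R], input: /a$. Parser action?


'R' (not preceded by Q+) is the handle for Q -> R
Action: reduce (Q -> R)


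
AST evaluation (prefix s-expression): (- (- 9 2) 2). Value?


Evaluate inner: (- 9 2) = 7
Evaluate root: (- 7 2) = 5
Result: 5


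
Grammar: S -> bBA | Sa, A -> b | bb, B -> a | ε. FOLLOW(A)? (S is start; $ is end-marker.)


$ ∈ FOLLOW(S). For each A -> αBβ: add FIRST(β)\{ε} to FOLLOW(B); if β nullable, add FOLLOW(A).
FOLLOW(A) = {$, a}


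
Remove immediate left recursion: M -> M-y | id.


Left-recursive alternatives: M-y; non-recursive: id
Introduce M': M -> idM', M' -> -yM' | ε


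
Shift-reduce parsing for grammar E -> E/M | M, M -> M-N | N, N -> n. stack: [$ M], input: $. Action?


lookahead ∉ {-} so M won't extend; reduce E -> M
Action: reduce (E -> M)


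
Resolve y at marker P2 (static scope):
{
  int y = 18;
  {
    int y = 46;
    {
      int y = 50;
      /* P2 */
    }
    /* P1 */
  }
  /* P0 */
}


y declared in the same block as P2
y = 50


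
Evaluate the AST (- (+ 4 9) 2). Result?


Evaluate inner: (+ 4 9) = 13
Evaluate root: (- 13 2) = 11
Result: 11


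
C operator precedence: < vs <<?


'<<' is shift (level 8); '<' is relational (level 7)
Higher level binds tighter
'<<' has higher precedence than '<'


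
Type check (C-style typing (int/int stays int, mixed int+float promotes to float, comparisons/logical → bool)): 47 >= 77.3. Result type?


Operand types: int >= float
Rule: comparison yields bool
Result type: bool


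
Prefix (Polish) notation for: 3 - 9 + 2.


left-to-right (same/higher precedence on left): tree is (+ (- 3 9) 2)
Prefix: + - 3 9 2


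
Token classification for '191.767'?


Pattern: digits with a decimal point
Type: FLOAT_LITERAL


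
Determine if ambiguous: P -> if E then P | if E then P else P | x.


dangling else: 'if E then if E then x else x' parses two ways
Ambiguous


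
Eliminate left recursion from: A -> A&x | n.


Left-recursive alternatives: A&x; non-recursive: n
Introduce A': A -> nA', A' -> &xA' | ε


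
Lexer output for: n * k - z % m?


Scan left to right, longest-match per lexeme
Tokens: ID(n), OP(*), ID(k), OP(-), ID(z), OP(%), ID(m)


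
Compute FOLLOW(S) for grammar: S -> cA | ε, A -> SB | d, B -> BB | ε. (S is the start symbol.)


$ ∈ FOLLOW(S). For each A -> αBβ: add FIRST(β)\{ε} to FOLLOW(B); if β nullable, add FOLLOW(A).
FOLLOW(S) = {$}


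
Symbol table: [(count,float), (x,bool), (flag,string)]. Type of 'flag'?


Lookup 'flag' → type string


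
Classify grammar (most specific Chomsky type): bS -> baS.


LHS has context (more than one symbol) and |LHS| ≤ |RHS|
Classification: Type 1 (Context-Sensitive)


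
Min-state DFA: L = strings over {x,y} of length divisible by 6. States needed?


Track length mod 6: states 0..5, accept at 0
Minimal DFA: 6 states


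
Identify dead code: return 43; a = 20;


statement follows a return and is unreachable
Dead: 'a = 20'


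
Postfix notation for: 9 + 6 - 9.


Left to right (same or higher precedence on left)
Postfix: 9 6 + 9 -


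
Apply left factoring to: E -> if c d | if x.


Common prefix: 'if'
Factored: E -> if E', E' -> c d | x


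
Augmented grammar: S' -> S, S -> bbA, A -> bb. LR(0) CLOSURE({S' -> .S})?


Start: S' -> .S
For each item with dot before a nonterminal B, add B -> .γ for every B-production
Closure: [S' -> .S, S -> .bbA]


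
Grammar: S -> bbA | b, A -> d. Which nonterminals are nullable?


A nonterminal is nullable iff some alternative derives ε (directly, or every symbol in it is nullable)
Nullable: {}


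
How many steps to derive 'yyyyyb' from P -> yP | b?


Derivation: P => yP => yyP => yyyP => yyyyP => yyyyyP => yyyyyb
Steps: 6


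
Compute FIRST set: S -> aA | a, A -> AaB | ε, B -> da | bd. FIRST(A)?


Per alternative of A: FIRST(AaB) = {a}; FIRST(ε) = {ε}
FIRST(A) = {a, ε}


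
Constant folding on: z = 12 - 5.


12 - 5 = 7 at compile time
Optimized: z = 7


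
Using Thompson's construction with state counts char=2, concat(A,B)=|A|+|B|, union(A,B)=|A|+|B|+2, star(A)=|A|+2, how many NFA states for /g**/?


Syntax tree has 1 char leaf(s), 0 union(s), 2 star(s)
chars contribute 1×2 = 2; each union adds +2; each star adds +2
Total: 2 + 0 + 4 = 6 states


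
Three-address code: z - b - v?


Break into single-operator statements:
t1 = z - b
t2 = t1 - v


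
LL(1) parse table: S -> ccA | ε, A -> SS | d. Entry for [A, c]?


For [A, c]: 'c' ∈ FIRST(SS)
Entry: A -> SS


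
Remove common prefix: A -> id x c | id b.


Common prefix: 'id'
Factored: A -> id A', A' -> x c | b


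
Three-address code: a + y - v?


Break into single-operator statements:
t1 = a + y
t2 = t1 - v


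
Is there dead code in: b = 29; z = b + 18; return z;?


b is read by z's definition; z is returned
No dead code


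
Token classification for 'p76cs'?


Pattern: letter/underscore followed by alphanumerics, not a keyword
Type: IDENTIFIER


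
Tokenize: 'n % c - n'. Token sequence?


Scan left to right, longest-match per lexeme
Tokens: ID(n), OP(%), ID(c), OP(-), ID(n)


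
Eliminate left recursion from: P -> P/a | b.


Left-recursive alternatives: P/a; non-recursive: b
Introduce P': P -> bP', P' -> /aP' | ε


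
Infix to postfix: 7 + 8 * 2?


* has higher precedence, evaluate 8*2 first
Postfix: 7 8 2 * +


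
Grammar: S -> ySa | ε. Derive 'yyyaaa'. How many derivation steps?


Derivation: S => ySa => yySaa => yyySaaa => yyyaaa
Steps: 4


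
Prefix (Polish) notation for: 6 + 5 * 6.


'*' binds tighter: tree is (+ 6 (* 5 6))
Prefix: + 6 * 5 6


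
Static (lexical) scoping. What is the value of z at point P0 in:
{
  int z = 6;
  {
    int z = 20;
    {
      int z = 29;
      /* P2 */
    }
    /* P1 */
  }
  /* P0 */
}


z declared in the same block as P0
z = 6


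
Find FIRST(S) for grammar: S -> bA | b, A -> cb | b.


Per alternative of S: FIRST(bA) = {b}; FIRST(b) = {b}
FIRST(S) = {b}


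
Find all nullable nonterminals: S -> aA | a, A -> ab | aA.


A nonterminal is nullable iff some alternative derives ε (directly, or every symbol in it is nullable)
Nullable: {}


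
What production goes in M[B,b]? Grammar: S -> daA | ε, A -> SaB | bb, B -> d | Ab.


For [B, b]: 'b' ∈ FIRST(Ab)
Entry: B -> Ab


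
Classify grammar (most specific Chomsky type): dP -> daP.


LHS has context (more than one symbol) and |LHS| ≤ |RHS|
Classification: Type 1 (Context-Sensitive)


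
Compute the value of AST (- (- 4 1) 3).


Evaluate inner: (- 4 1) = 3
Evaluate root: (- 3 3) = 0
Result: 0


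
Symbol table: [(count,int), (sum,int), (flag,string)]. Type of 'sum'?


Lookup 'sum' → type int


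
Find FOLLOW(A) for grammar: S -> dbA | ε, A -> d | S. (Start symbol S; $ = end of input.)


$ ∈ FOLLOW(S). For each A -> αBβ: add FIRST(β)\{ε} to FOLLOW(B); if β nullable, add FOLLOW(A).
FOLLOW(A) = {$}


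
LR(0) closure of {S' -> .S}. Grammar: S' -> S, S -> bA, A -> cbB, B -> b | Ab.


Start: S' -> .S
For each item with dot before a nonterminal B, add B -> .γ for every B-production
Closure: [S' -> .S, S -> .bA]


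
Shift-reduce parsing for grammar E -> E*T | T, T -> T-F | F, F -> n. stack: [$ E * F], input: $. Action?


'F' (not preceded by T-) is the handle for T -> F
Action: reduce (T -> F)


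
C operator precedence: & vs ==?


'==' is equality (level 6); '&' is bitwise AND (level 5)
Higher level binds tighter
'==' has higher precedence than '&'


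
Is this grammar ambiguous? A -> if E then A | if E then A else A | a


dangling else: 'if E then if E then a else a' parses two ways
Ambiguous


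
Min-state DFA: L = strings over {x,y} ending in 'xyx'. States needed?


Track the longest suffix of input matching a prefix of 'xyx': 4 classes (prefixes of length 0..3)
Minimal DFA: 4 states


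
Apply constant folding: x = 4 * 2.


4 * 2 = 8 at compile time
Optimized: x = 8


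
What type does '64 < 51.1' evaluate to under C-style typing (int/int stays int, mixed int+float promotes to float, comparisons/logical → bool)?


Operand types: int < float
Rule: comparison yields bool
Result type: bool


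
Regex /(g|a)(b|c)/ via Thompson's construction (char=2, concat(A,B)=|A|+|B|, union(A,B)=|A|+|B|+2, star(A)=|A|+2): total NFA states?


Syntax tree has 4 char leaf(s), 2 union(s), 0 star(s)
chars contribute 4×2 = 8; each union adds +2; each star adds +2
Total: 8 + 4 + 0 = 12 states


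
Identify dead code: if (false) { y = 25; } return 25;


condition is constant false, so the whole block is unreachable
Dead: 'if (false) { y = 25; }'


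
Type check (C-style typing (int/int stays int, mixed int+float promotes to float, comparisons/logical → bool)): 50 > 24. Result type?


Operand types: int > int
Rule: comparison yields bool
Result type: bool


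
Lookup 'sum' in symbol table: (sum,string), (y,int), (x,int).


Lookup 'sum' → type string


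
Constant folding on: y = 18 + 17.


18 + 17 = 35 at compile time
Optimized: y = 35


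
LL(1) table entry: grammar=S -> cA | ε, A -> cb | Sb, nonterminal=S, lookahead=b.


For [S, b]: ε is nullable and 'b' ∈ FOLLOW(S)
Entry: S -> ε


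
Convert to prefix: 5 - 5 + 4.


left-to-right (same/higher precedence on left): tree is (+ (- 5 5) 4)
Prefix: + - 5 5 4


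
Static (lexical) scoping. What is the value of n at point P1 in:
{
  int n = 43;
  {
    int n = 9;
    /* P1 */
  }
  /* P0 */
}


n declared in the same block as P1
n = 9


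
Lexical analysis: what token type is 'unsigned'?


Pattern: reserved word
Type: KEYWORD


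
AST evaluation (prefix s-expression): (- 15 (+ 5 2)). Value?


Evaluate inner: (+ 5 2) = 7
Evaluate root: (- 15 7) = 8
Result: 8


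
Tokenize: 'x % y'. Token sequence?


Scan left to right, longest-match per lexeme
Tokens: ID(x), OP(%), ID(y)


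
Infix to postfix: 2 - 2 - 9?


Left to right (same or higher precedence on left)
Postfix: 2 2 - 9 -


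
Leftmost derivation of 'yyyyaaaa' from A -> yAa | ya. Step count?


Derivation: A => yAa => yyAaa => yyyAaaa => yyyyaaaa
Steps: 4


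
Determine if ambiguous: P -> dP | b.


right-linear, alternatives start with distinct terminals 'd' vs 'b': unique leftmost derivation
Unambiguous


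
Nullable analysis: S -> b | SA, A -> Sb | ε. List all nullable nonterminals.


A nonterminal is nullable iff some alternative derives ε (directly, or every symbol in it is nullable)
Nullable: {A}


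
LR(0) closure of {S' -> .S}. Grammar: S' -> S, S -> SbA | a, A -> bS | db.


Start: S' -> .S
For each item with dot before a nonterminal B, add B -> .γ for every B-production
Closure: [S' -> .S, S -> .SbA, S -> .a]


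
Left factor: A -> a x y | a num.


Common prefix: 'a'
Factored: A -> a A', A' -> x y | num


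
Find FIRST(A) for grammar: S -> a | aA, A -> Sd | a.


Per alternative of A: FIRST(Sd) = {a}; FIRST(a) = {a}
FIRST(A) = {a}


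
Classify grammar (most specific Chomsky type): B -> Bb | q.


Left-linear: every RHS is a terminal or one nonterminal followed by a terminal
Classification: Type 3 (Regular)


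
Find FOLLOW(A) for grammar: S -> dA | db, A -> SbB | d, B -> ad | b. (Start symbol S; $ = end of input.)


$ ∈ FOLLOW(S). For each A -> αBβ: add FIRST(β)\{ε} to FOLLOW(B); if β nullable, add FOLLOW(A).
FOLLOW(A) = {$, b}


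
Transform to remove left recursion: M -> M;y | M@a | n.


Left-recursive alternatives: M;y, M@a; non-recursive: n
Introduce M': M -> nM', M' -> ;yM' | @aM' | ε


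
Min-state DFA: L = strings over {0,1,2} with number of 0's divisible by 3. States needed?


Track (count of 0) mod 3: states 0..2, accept at 0
Minimal DFA: 3 states


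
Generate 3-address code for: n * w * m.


Break into single-operator statements:
t1 = n * w
t2 = t1 * m


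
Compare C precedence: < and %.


'%' is multiplicative (level 10); '<' is relational (level 7)
Higher level binds tighter
'%' has higher precedence than '<'


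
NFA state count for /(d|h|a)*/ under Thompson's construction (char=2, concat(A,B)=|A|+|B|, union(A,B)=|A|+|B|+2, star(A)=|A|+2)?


Syntax tree has 3 char leaf(s), 2 union(s), 1 star(s)
chars contribute 3×2 = 6; each union adds +2; each star adds +2
Total: 6 + 4 + 2 = 12 states


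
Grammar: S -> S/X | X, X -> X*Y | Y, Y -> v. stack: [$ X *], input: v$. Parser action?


no handle; shift 'v'
Action: shift


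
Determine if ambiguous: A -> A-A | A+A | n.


'n-n+n' has two parse trees (no precedence encoded between - and +)
Ambiguous


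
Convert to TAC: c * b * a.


Break into single-operator statements:
t1 = c * b
t2 = t1 * a


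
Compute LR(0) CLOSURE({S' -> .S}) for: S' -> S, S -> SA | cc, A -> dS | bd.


Start: S' -> .S
For each item with dot before a nonterminal B, add B -> .γ for every B-production
Closure: [S' -> .S, S -> .SA, S -> .cc]


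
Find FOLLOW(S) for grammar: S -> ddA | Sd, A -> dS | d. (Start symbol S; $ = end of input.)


$ ∈ FOLLOW(S). For each A -> αBβ: add FIRST(β)\{ε} to FOLLOW(B); if β nullable, add FOLLOW(A).
FOLLOW(S) = {$, d}


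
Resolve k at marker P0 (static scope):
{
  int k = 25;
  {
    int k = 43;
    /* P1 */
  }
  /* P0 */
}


k declared in the same block as P0
k = 25


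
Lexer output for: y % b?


Scan left to right, longest-match per lexeme
Tokens: ID(y), OP(%), ID(b)


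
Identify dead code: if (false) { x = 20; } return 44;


condition is constant false, so the whole block is unreachable
Dead: 'if (false) { x = 20; }'


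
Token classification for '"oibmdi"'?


Pattern: double-quoted sequence
Type: STRING_LITERAL


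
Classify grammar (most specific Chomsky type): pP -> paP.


LHS has context (more than one symbol) and |LHS| ≤ |RHS|
Classification: Type 1 (Context-Sensitive)


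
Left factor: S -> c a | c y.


Common prefix: 'c'
Factored: S -> c S', S' -> a | y


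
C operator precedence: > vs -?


'-' is additive (level 9); '>' is relational (level 7)
Higher level binds tighter
'-' has higher precedence than '>'


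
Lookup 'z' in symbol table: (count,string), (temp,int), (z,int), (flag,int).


Lookup 'z' → type int


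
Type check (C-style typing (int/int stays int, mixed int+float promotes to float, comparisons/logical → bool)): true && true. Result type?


Operand types: bool && bool
Rule: logical operators take bool operands and yield bool
Result type: bool


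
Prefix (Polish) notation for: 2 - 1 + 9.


left-to-right (same/higher precedence on left): tree is (+ (- 2 1) 9)
Prefix: + - 2 1 9


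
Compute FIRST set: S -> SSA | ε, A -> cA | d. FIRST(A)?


Per alternative of A: FIRST(cA) = {c}; FIRST(d) = {d}
FIRST(A) = {c, d}


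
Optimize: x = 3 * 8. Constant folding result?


3 * 8 = 24 at compile time
Optimized: x = 24


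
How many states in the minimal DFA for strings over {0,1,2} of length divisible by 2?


Track length mod 2: states 0..1, accept at 0
Minimal DFA: 2 states


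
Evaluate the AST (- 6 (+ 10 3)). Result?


Evaluate inner: (+ 10 3) = 13
Evaluate root: (- 6 13) = -7
Result: -7


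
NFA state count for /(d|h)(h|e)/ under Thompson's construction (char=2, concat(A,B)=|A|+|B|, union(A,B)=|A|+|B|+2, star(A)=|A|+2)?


Syntax tree has 4 char leaf(s), 2 union(s), 0 star(s)
chars contribute 4×2 = 8; each union adds +2; each star adds +2
Total: 8 + 4 + 0 = 12 states


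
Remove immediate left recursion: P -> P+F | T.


Left-recursive alternatives: P+F; non-recursive: T
Introduce P': P -> TP', P' -> +FP' | ε


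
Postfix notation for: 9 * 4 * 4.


Left to right (same or higher precedence on left)
Postfix: 9 4 * 4 *


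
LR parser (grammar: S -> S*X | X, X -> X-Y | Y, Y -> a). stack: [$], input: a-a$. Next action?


no handle on stack; shift 'a'
Action: shift


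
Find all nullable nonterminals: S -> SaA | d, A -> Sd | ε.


A nonterminal is nullable iff some alternative derives ε (directly, or every symbol in it is nullable)
Nullable: {A}


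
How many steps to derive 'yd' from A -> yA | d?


Derivation: A => yA => yd
Steps: 2


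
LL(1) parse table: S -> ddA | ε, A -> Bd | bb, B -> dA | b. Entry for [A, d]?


For [A, d]: 'd' ∈ FIRST(Bd)
Entry: A -> Bd


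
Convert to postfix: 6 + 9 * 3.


* has higher precedence, evaluate 9*3 first
Postfix: 6 9 3 * +


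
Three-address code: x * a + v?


Break into single-operator statements:
t1 = x * a
t2 = t1 + v


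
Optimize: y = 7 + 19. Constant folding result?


7 + 19 = 26 at compile time
Optimized: y = 26


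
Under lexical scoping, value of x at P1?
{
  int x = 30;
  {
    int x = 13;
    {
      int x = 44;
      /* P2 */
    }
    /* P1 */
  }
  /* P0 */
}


x declared in the same block as P1
x = 13


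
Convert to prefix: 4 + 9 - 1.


left-to-right (same/higher precedence on left): tree is (- (+ 4 9) 1)
Prefix: - + 4 9 1


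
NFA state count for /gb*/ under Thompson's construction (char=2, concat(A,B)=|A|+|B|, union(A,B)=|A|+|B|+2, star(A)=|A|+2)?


Syntax tree has 2 char leaf(s), 0 union(s), 1 star(s)
chars contribute 2×2 = 4; each union adds +2; each star adds +2
Total: 4 + 0 + 2 = 6 states


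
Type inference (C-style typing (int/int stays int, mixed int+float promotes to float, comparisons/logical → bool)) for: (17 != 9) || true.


Operand types: bool || bool
Rule: logical operators take bool operands and yield bool
Result type: bool


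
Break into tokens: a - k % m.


Scan left to right, longest-match per lexeme
Tokens: ID(a), OP(-), ID(k), OP(%), ID(m)


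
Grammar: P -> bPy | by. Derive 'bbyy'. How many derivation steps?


Derivation: P => bPy => bbyy
Steps: 2


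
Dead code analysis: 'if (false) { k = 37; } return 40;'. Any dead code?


condition is constant false, so the whole block is unreachable
Dead: 'if (false) { k = 37; }'


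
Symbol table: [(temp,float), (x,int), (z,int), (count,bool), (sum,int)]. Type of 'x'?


Lookup 'x' → type int


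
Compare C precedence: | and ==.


'==' is equality (level 6); '|' is bitwise OR (level 3)
Higher level binds tighter
'==' has higher precedence than '|'


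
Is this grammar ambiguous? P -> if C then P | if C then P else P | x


dangling else: 'if C then if C then x else x' parses two ways
Ambiguous


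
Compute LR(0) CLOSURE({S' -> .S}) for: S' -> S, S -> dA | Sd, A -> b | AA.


Start: S' -> .S
For each item with dot before a nonterminal B, add B -> .γ for every B-production
Closure: [S' -> .S, S -> .dA, S -> .Sd]


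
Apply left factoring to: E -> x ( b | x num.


Common prefix: 'x'
Factored: E -> x E', E' -> ( b | num


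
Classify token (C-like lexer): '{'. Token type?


Pattern: delimiter/punctuation
Type: PUNCTUATION


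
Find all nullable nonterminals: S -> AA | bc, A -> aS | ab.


A nonterminal is nullable iff some alternative derives ε (directly, or every symbol in it is nullable)
Nullable: {}


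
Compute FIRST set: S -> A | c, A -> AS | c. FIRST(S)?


Per alternative of S: FIRST(A) = {c}; FIRST(c) = {c}
FIRST(S) = {c}


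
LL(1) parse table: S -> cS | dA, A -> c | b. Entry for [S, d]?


For [S, d]: 'd' ∈ FIRST(dA)
Entry: S -> dA


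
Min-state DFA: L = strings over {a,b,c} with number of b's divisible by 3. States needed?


Track (count of b) mod 3: states 0..2, accept at 0
Minimal DFA: 3 states


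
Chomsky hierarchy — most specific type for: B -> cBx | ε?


Single nonterminal LHS, but c^n x^n is not regular
Classification: Type 2 (Context-Free)


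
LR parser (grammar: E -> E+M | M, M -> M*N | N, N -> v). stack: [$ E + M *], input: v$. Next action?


no handle; shift 'v'
Action: shift


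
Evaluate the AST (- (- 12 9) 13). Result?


Evaluate inner: (- 12 9) = 3
Evaluate root: (- 3 13) = -10
Result: -10


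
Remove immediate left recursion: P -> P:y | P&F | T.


Left-recursive alternatives: P:y, P&F; non-recursive: T
Introduce P': P -> TP', P' -> :yP' | &FP' | ε


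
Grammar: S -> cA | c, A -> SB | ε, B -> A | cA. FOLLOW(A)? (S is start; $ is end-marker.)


$ ∈ FOLLOW(S). For each A -> αBβ: add FIRST(β)\{ε} to FOLLOW(B); if β nullable, add FOLLOW(A).
FOLLOW(A) = {$, c}


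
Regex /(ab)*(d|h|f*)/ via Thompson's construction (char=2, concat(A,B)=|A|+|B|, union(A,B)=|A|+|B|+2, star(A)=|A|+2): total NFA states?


Syntax tree has 5 char leaf(s), 2 union(s), 2 star(s)
chars contribute 5×2 = 10; each union adds +2; each star adds +2
Total: 10 + 4 + 4 = 18 states


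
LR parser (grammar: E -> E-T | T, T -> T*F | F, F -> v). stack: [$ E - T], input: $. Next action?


handle 'E-T' on top; lookahead ∈ FOLLOW(E) = {-, $}
Action: reduce (E -> E-T)


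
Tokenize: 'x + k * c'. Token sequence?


Scan left to right, longest-match per lexeme
Tokens: ID(x), OP(+), ID(k), OP(*), ID(c)


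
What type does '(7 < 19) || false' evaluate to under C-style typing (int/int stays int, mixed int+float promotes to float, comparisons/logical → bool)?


Operand types: bool || bool
Rule: logical operators take bool operands and yield bool
Result type: bool


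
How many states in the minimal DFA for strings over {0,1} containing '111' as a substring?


KMP-style automaton: 3 progress states + 1 absorbing accept = 4
Minimal DFA: 4 states


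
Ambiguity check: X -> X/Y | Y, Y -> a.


precedence layered via separate nonterminal Y: deterministic
Unambiguous


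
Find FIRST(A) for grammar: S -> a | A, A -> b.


Per alternative of A: FIRST(b) = {b}
FIRST(A) = {b}


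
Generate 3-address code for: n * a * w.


Break into single-operator statements:
t1 = n * a
t2 = t1 * w


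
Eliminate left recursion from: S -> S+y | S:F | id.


Left-recursive alternatives: S+y, S:F; non-recursive: id
Introduce S': S -> idS', S' -> +yS' | :FS' | ε


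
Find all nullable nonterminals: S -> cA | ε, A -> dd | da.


A nonterminal is nullable iff some alternative derives ε (directly, or every symbol in it is nullable)
Nullable: {S}


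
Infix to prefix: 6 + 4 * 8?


'*' binds tighter: tree is (+ 6 (* 4 8))
Prefix: + 6 * 4 8


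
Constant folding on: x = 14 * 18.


14 * 18 = 252 at compile time
Optimized: x = 252


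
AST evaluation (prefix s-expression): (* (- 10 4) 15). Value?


Evaluate inner: (- 10 4) = 6
Evaluate root: (* 6 15) = 90
Result: 90


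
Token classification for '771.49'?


Pattern: digits with a decimal point
Type: FLOAT_LITERAL


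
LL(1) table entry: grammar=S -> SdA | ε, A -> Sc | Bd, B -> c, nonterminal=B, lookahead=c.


For [B, c]: 'c' ∈ FIRST(c)
Entry: B -> c


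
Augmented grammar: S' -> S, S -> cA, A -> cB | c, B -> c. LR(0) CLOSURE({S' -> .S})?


Start: S' -> .S
For each item with dot before a nonterminal B, add B -> .γ for every B-production
Closure: [S' -> .S, S -> .cA]


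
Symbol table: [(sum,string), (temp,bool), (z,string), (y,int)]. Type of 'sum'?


Lookup 'sum' → type string


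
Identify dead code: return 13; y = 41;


statement follows a return and is unreachable
Dead: 'y = 41'


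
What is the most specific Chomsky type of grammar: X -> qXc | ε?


Single nonterminal LHS, but q^n c^n is not regular
Classification: Type 2 (Context-Free)


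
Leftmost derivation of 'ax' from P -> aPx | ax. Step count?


Derivation: P => ax
Steps: 1


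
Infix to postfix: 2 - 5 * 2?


* has higher precedence, evaluate 5*2 first
Postfix: 2 5 2 * -


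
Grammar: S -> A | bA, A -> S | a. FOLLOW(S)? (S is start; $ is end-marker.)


$ ∈ FOLLOW(S). For each A -> αBβ: add FIRST(β)\{ε} to FOLLOW(B); if β nullable, add FOLLOW(A).
FOLLOW(S) = {$}


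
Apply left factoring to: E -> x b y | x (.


Common prefix: 'x'
Factored: E -> x E', E' -> b y | (


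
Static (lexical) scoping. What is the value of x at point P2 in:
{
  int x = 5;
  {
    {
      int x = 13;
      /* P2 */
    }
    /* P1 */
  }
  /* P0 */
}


x declared in the same block as P2
x = 13


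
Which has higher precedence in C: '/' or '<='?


'/' is multiplicative (level 10); '<=' is relational (level 7)
Higher level binds tighter
'/' has higher precedence than '<='


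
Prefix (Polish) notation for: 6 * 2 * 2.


left-to-right (same/higher precedence on left): tree is (* (* 6 2) 2)
Prefix: * * 6 2 2


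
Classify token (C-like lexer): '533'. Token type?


Pattern: digits only
Type: INTEGER_LITERAL


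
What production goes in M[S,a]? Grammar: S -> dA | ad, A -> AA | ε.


For [S, a]: 'a' ∈ FIRST(ad)
Entry: S -> ad


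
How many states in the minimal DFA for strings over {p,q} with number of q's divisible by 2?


Track (count of q) mod 2: states 0..1, accept at 0
Minimal DFA: 2 states


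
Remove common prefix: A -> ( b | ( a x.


Common prefix: '('
Factored: A -> ( A', A' -> b | a x


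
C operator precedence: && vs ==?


'==' is equality (level 6); '&&' is logical AND (level 2)
Higher level binds tighter
'==' has higher precedence than '&&'


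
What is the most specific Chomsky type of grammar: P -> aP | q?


Right-linear: every RHS is a terminal or a terminal followed by one nonterminal
Classification: Type 3 (Regular)


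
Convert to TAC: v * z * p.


Break into single-operator statements:
t1 = v * z
t2 = t1 * p


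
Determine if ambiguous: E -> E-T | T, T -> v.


precedence layered via separate nonterminal T: deterministic
Unambiguous


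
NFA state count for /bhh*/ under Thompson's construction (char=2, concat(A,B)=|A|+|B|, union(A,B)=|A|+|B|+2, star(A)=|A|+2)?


Syntax tree has 3 char leaf(s), 0 union(s), 1 star(s)
chars contribute 3×2 = 6; each union adds +2; each star adds +2
Total: 6 + 0 + 2 = 8 states


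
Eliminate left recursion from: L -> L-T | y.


Left-recursive alternatives: L-T; non-recursive: y
Introduce L': L -> yL', L' -> -TL' | ε


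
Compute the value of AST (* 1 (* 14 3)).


Evaluate inner: (* 14 3) = 42
Evaluate root: (* 1 42) = 42
Result: 42


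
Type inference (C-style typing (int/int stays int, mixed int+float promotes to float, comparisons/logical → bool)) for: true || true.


Operand types: bool || bool
Rule: logical operators take bool operands and yield bool
Result type: bool


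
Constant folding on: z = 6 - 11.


6 - 11 = -5 at compile time
Optimized: z = -5


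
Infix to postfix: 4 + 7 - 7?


Left to right (same or higher precedence on left)
Postfix: 4 7 + 7 -


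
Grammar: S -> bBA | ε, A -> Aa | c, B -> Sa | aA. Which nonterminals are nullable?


A nonterminal is nullable iff some alternative derives ε (directly, or every symbol in it is nullable)
Nullable: {S}


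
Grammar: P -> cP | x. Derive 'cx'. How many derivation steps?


Derivation: P => cP => cx
Steps: 2


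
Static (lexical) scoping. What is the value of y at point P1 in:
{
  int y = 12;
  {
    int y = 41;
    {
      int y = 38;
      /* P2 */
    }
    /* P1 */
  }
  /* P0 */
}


y declared in the same block as P1
y = 41


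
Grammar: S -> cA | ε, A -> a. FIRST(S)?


Per alternative of S: FIRST(cA) = {c}; FIRST(ε) = {ε}
FIRST(S) = {c, ε}


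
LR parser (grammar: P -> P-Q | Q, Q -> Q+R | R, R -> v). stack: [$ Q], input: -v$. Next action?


lookahead ∉ {+} so Q won't extend; reduce P -> Q
Action: reduce (P -> Q)


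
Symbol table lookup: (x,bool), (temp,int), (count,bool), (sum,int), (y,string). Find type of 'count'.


Lookup 'count' → type bool


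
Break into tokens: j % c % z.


Scan left to right, longest-match per lexeme
Tokens: ID(j), OP(%), ID(c), OP(%), ID(z)


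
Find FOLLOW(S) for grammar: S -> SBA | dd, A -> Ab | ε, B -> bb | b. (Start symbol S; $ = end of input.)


$ ∈ FOLLOW(S). For each A -> αBβ: add FIRST(β)\{ε} to FOLLOW(B); if β nullable, add FOLLOW(A).
FOLLOW(S) = {$, b}


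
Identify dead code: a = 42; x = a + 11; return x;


a is read by x's definition; x is returned
No dead code


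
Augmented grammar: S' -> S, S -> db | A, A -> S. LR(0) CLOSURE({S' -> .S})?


Start: S' -> .S
For each item with dot before a nonterminal B, add B -> .γ for every B-production
Closure: [S' -> .S, S -> .db, S -> .A, A -> .S]


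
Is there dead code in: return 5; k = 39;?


statement follows a return and is unreachable
Dead: 'k = 39'


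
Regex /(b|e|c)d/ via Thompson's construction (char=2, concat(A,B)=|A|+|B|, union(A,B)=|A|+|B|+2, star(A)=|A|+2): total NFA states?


Syntax tree has 4 char leaf(s), 2 union(s), 0 star(s)
chars contribute 4×2 = 8; each union adds +2; each star adds +2
Total: 8 + 4 + 0 = 12 states


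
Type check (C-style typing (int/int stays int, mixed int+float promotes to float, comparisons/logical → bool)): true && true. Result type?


Operand types: bool && bool
Rule: logical operators take bool operands and yield bool
Result type: bool


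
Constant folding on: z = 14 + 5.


14 + 5 = 19 at compile time
Optimized: z = 19


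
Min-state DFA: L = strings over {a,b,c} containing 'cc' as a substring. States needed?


KMP-style automaton: 2 progress states + 1 absorbing accept = 3
Minimal DFA: 3 states


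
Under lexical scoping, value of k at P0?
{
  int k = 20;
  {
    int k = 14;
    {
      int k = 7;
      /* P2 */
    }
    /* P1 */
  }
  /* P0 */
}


k declared in the same block as P0
k = 20


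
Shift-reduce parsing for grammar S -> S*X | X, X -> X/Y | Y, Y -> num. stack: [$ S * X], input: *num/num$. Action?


handle 'S*X' on top; lookahead ∈ FOLLOW(S) = {*, $}
Action: reduce (S -> S*X)


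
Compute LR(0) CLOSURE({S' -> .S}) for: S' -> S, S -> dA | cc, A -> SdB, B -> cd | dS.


Start: S' -> .S
For each item with dot before a nonterminal B, add B -> .γ for every B-production
Closure: [S' -> .S, S -> .dA, S -> .cc]


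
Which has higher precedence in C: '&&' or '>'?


'>' is relational (level 7); '&&' is logical AND (level 2)
Higher level binds tighter
'>' has higher precedence than '&&'


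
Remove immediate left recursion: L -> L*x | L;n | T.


Left-recursive alternatives: L*x, L;n; non-recursive: T
Introduce L': L -> TL', L' -> *xL' | ;nL' | ε


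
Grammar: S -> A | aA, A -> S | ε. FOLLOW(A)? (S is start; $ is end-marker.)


$ ∈ FOLLOW(S). For each A -> αBβ: add FIRST(β)\{ε} to FOLLOW(B); if β nullable, add FOLLOW(A).
FOLLOW(A) = {$}


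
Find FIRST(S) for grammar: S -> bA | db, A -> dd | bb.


Per alternative of S: FIRST(bA) = {b}; FIRST(db) = {d}
FIRST(S) = {b, d}


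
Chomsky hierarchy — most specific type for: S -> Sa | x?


Left-linear: every RHS is a terminal or one nonterminal followed by a terminal
Classification: Type 3 (Regular)


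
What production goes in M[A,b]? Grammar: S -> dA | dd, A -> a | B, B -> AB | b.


For [A, b]: 'b' ∈ FIRST(B)
Entry: A -> B


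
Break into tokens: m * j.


Scan left to right, longest-match per lexeme
Tokens: ID(m), OP(*), ID(j)


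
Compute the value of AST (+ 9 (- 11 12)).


Evaluate inner: (- 11 12) = -1
Evaluate root: (+ 9 -1) = 8
Result: 8


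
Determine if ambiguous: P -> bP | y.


right-linear, alternatives start with distinct terminals 'b' vs 'y': unique leftmost derivation
Unambiguous


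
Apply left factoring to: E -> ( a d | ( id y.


Common prefix: '('
Factored: E -> ( E', E' -> a d | id y


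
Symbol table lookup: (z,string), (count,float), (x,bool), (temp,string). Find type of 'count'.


Lookup 'count' → type float


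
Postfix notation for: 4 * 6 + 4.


Left to right (same or higher precedence on left)
Postfix: 4 6 * 4 +


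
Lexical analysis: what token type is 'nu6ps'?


Pattern: letter/underscore followed by alphanumerics, not a keyword
Type: IDENTIFIER


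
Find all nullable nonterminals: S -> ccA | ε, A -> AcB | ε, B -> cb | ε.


A nonterminal is nullable iff some alternative derives ε (directly, or every symbol in it is nullable)
Nullable: {A, B, S}
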